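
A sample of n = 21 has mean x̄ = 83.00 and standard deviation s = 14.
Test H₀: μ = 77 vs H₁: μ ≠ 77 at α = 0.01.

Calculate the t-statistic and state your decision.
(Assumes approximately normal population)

Answer: t = 1.9639, fail to reject H₀

Derivation:
df = n - 1 = 20
SE = s/√n = 14/√21 = 3.0551
t = (x̄ - μ₀)/SE = (83.00 - 77)/3.0551 = 1.9639
Critical value: t_{0.005,20} = ±2.845
p-value ≈ 0.0636
Decision: fail to reject H₀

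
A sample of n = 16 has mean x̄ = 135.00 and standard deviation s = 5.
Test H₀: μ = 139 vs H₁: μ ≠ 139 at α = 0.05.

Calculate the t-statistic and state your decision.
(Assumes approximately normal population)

Answer: t = -3.2000, reject H₀

Derivation:
df = n - 1 = 15
SE = s/√n = 5/√16 = 1.2500
t = (x̄ - μ₀)/SE = (135.00 - 139)/1.2500 = -3.2000
Critical value: t_{0.025,15} = ±2.131
p-value ≈ 0.0060
Decision: reject H₀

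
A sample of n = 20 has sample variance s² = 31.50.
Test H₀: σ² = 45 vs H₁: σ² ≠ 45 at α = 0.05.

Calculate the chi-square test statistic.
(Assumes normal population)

df = n - 1 = 19
χ² = (n-1)s²/σ₀² = 19×31.50/45 = 13.3000
Critical values: χ²_{0.975,19} = 8.907, χ²_{0.025,19} = 32.852
Rejection region: χ² < 8.907 or χ² > 32.852
Decision: fail to reject H₀

Answer: χ² = 13.3000, fail to reject H₀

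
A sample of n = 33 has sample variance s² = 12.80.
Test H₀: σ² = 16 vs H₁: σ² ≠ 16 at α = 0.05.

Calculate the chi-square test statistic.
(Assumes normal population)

df = n - 1 = 32
χ² = (n-1)s²/σ₀² = 32×12.80/16 = 25.6000
Critical values: χ²_{0.975,32} = 18.291, χ²_{0.025,32} = 49.480
Rejection region: χ² < 18.291 or χ² > 49.480
Decision: fail to reject H₀

Answer: χ² = 25.6000, fail to reject H₀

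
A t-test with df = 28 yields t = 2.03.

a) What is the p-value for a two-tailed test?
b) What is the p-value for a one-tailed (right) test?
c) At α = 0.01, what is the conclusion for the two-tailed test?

Answer: a) 0.0520, b) 0.0260, c) fail to reject H₀

Derivation:
Using t-distribution with df = 28:
a) Two-tailed: p = 2×P(T > 2.03) = 0.0520
b) One-tailed: p = P(T > 2.03) = 0.0260
c) 0.0520 ≥ 0.01, fail to reject H₀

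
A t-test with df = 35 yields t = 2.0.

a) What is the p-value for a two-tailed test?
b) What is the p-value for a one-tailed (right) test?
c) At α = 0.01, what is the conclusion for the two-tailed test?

Using t-distribution with df = 35:
a) Two-tailed: p = 2×P(T > 2.0) = 0.0533
b) One-tailed: p = P(T > 2.0) = 0.0267
c) 0.0533 ≥ 0.01, fail to reject H₀

Answer: a) 0.0533, b) 0.0267, c) fail to reject H₀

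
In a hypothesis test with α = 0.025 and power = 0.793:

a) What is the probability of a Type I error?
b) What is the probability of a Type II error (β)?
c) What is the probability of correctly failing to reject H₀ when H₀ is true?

a) Type I error probability = α = 0.025
b) Power = P(reject H₀ | H₁ true) = 1 - β = 0.793, so Type II error probability = β = 1 - Power = 0.207
c) P(fail to reject H₀ | H₀ true) = 1 - α = 0.975

Answer: a) 0.025, b) 0.207, c) 0.975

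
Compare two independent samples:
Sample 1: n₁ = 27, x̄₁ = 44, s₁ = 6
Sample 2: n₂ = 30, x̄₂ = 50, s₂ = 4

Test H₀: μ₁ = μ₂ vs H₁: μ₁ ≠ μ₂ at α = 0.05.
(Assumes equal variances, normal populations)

Answer: t = -4.4830, reject H₀

Derivation:
Pooled variance: s²_p = [26×6² + 29×4²]/(55) = 25.4545
s_p = 5.0452
SE = s_p×√(1/n₁ + 1/n₂) = 5.0452×√(1/27 + 1/30) = 1.3384
t = (x̄₁ - x̄₂)/SE = (44 - 50)/1.3384 = -4.4830
df = 55, t-critical = ±2.004
Decision: reject H₀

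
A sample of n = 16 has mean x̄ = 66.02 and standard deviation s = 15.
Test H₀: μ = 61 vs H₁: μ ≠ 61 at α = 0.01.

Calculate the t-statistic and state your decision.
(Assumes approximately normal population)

Answer: t = 1.3387, fail to reject H₀

Derivation:
df = n - 1 = 15
SE = s/√n = 15/√16 = 3.7500
t = (x̄ - μ₀)/SE = (66.02 - 61)/3.7500 = 1.3387
Critical value: t_{0.005,15} = ±2.947
p-value ≈ 0.2006
Decision: fail to reject H₀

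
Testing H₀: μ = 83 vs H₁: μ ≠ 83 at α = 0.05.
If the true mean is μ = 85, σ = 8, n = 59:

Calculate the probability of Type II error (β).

SE = σ/√n = 8/√59 = 1.0415
Critical values: μ₀ ± z_0.025×SE = 83 ± 1.960×1.0415
Acceptance region: (80.9587, 85.0413)
Under H₁ (μ = 85): z_high = (85.0413 - 85)/1.0415 = 0.0397, z_low = (80.9587 - 85)/1.0415 = -3.8803
β = P(not reject | H₁) = Φ(0.0397) - Φ(-3.8803) ≈ 0.5158

Answer: β ≈ 0.5158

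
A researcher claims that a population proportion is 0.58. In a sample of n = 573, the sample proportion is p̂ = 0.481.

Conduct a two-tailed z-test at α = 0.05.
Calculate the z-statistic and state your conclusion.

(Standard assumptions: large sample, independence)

Answer: z = -4.8014, reject H₀

Derivation:
H₀: p = 0.58, H₁: p ≠ 0.58
Standard error: SE = √(p₀(1-p₀)/n) = √(0.58×0.42/573) = 0.020619
z-statistic: z = (p̂ - p₀)/SE = (0.481 - 0.58)/0.020619 = -4.8014
Critical value: z_0.025 = ±1.960
p-value < 0.0001
Decision: reject H₀ at α = 0.05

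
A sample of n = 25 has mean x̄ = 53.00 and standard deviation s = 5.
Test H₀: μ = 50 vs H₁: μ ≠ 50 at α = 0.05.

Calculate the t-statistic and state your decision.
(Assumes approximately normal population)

Answer: t = 3.0000, reject H₀

Derivation:
df = n - 1 = 24
SE = s/√n = 5/√25 = 1.0000
t = (x̄ - μ₀)/SE = (53.00 - 50)/1.0000 = 3.0000
Critical value: t_{0.025,24} = ±2.064
p-value ≈ 0.0062
Decision: reject H₀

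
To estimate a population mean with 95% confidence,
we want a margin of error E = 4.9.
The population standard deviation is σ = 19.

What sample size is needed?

z_0.025 = 1.960
n = (z×σ/E)² = (1.960×19/4.9)²
n = 57.7600
Round up: n = 58

Answer: n = 58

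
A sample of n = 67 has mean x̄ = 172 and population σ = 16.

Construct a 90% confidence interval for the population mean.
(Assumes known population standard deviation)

Confidence level: 90%, α = 0.1
z_0.05 = 1.645
SE = σ/√n = 16/√67 = 1.9547
Margin of error = 1.645 × 1.9547 = 3.2155
CI: x̄ ± margin = 172 ± 3.2155
CI: (168.7845, 175.2155)

Answer: (168.7845, 175.2155)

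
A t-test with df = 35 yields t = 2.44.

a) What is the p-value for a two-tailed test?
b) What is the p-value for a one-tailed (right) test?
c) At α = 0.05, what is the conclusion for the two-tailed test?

Using t-distribution with df = 35:
a) Two-tailed: p = 2×P(T > 2.44) = 0.0199
b) One-tailed: p = P(T > 2.44) = 0.0099
c) 0.0199 < 0.05, reject H₀

Answer: a) 0.0199, b) 0.0099, c) reject H₀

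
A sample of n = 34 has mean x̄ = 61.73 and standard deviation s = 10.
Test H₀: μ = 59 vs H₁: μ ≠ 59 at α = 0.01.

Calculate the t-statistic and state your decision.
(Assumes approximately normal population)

Answer: t = 1.5918, fail to reject H₀

Derivation:
df = n - 1 = 33
SE = s/√n = 10/√34 = 1.7150
t = (x̄ - μ₀)/SE = (61.73 - 59)/1.7150 = 1.5918
Critical value: t_{0.005,33} = ±2.733
p-value ≈ 0.1210
Decision: fail to reject H₀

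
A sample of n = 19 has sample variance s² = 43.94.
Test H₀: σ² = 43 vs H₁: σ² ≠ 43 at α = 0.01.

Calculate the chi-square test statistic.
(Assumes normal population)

df = n - 1 = 18
χ² = (n-1)s²/σ₀² = 18×43.94/43 = 18.3935
Critical values: χ²_{0.995,18} = 6.265, χ²_{0.005,18} = 37.156
Rejection region: χ² < 6.265 or χ² > 37.156
Decision: fail to reject H₀

Answer: χ² = 18.3935, fail to reject H₀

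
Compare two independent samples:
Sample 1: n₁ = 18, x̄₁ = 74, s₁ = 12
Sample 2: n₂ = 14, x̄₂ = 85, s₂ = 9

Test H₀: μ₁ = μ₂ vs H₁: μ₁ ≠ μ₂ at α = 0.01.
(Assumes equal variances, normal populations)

Answer: t = -2.8574, reject H₀

Derivation:
Pooled variance: s²_p = [17×12² + 13×9²]/(30) = 116.7000
s_p = 10.8028
SE = s_p×√(1/n₁ + 1/n₂) = 10.8028×√(1/18 + 1/14) = 3.8496
t = (x̄₁ - x̄₂)/SE = (74 - 85)/3.8496 = -2.8574
df = 30, t-critical = ±2.750
Decision: reject H₀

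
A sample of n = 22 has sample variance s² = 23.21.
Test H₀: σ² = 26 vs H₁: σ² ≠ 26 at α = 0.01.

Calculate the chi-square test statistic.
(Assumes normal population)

Answer: χ² = 18.7465, fail to reject H₀

Derivation:
df = n - 1 = 21
χ² = (n-1)s²/σ₀² = 21×23.21/26 = 18.7465
Critical values: χ²_{0.995,21} = 8.034, χ²_{0.005,21} = 41.401
Rejection region: χ² < 8.034 or χ² > 41.401
Decision: fail to reject H₀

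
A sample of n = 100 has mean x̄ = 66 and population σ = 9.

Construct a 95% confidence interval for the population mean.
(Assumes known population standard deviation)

Confidence level: 95%, α = 0.05
z_0.025 = 1.960
SE = σ/√n = 9/√100 = 0.9000
Margin of error = 1.960 × 0.9000 = 1.7640
CI: x̄ ± margin = 66 ± 1.7640
CI: (64.2360, 67.7640)

Answer: (64.2360, 67.7640)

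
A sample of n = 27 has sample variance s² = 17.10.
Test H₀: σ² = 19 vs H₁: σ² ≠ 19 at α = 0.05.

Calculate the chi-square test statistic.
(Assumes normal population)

df = n - 1 = 26
χ² = (n-1)s²/σ₀² = 26×17.10/19 = 23.4000
Critical values: χ²_{0.975,26} = 13.844, χ²_{0.025,26} = 41.923
Rejection region: χ² < 13.844 or χ² > 41.923
Decision: fail to reject H₀

Answer: χ² = 23.4000, fail to reject H₀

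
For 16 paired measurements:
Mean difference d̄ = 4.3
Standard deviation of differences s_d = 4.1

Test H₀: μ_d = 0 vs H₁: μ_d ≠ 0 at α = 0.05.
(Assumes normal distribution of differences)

Answer: t = 4.1951, reject H₀

Derivation:
df = n - 1 = 15
SE = s_d/√n = 4.1/√16 = 1.0250
t = d̄/SE = 4.3/1.0250 = 4.1951
Critical value: t_{0.025,15} = ±2.131
p-value ≈ 0.0008
Decision: reject H₀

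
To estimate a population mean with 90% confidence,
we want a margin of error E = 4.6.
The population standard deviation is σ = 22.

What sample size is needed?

Answer: n = 62

Derivation:
z_0.05 = 1.645
n = (z×σ/E)² = (1.645×22/4.6)²
n = 61.8958
Round up: n = 62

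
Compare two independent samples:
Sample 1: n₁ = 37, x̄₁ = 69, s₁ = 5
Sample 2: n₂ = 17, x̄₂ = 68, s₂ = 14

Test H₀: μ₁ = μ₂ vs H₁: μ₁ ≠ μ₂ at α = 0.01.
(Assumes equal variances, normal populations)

Pooled variance: s²_p = [36×5² + 16×14²]/(52) = 77.6154
s_p = 8.8100
SE = s_p×√(1/n₁ + 1/n₂) = 8.8100×√(1/37 + 1/17) = 2.5814
t = (x̄₁ - x̄₂)/SE = (69 - 68)/2.5814 = 0.3874
df = 52, t-critical = ±2.674
Decision: fail to reject H₀

Answer: t = 0.3874, fail to reject H₀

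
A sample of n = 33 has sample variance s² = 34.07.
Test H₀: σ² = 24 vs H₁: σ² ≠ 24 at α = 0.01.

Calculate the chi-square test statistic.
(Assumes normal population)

df = n - 1 = 32
χ² = (n-1)s²/σ₀² = 32×34.07/24 = 45.4267
Critical values: χ²_{0.995,32} = 15.134, χ²_{0.005,32} = 56.328
Rejection region: χ² < 15.134 or χ² > 56.328
Decision: fail to reject H₀

Answer: χ² = 45.4267, fail to reject H₀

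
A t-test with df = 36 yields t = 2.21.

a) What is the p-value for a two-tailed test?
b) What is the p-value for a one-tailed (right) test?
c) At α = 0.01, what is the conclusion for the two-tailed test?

Using t-distribution with df = 36:
a) Two-tailed: p = 2×P(T > 2.21) = 0.0335
b) One-tailed: p = P(T > 2.21) = 0.0168
c) 0.0335 ≥ 0.01, fail to reject H₀

Answer: a) 0.0335, b) 0.0168, c) fail to reject H₀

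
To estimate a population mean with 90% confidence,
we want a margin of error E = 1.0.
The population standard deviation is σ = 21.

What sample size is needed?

Answer: n = 1194

Derivation:
z_0.05 = 1.645
n = (z×σ/E)² = (1.645×21/1.0)²
n = 1193.3570
Round up: n = 1194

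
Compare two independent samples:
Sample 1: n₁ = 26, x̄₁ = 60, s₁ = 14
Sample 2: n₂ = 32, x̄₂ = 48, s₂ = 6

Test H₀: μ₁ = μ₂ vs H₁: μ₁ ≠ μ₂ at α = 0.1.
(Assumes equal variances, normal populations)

Pooled variance: s²_p = [25×14² + 31×6²]/(56) = 107.4286
s_p = 10.3648
SE = s_p×√(1/n₁ + 1/n₂) = 10.3648×√(1/26 + 1/32) = 2.7366
t = (x̄₁ - x̄₂)/SE = (60 - 48)/2.7366 = 4.3850
df = 56, t-critical = ±1.673
Decision: reject H₀

Answer: t = 4.3850, reject H₀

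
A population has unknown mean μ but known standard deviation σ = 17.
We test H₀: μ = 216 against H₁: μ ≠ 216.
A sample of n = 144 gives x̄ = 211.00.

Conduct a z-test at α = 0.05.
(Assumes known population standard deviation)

Answer: z = -3.5293, reject H₀

Derivation:
Standard error: SE = σ/√n = 17/√144 = 1.4167
z-statistic: z = (x̄ - μ₀)/SE = (211.00 - 216)/1.4167 = -3.5293
Critical value: ±1.960
p-value = 0.0004
Decision: reject H₀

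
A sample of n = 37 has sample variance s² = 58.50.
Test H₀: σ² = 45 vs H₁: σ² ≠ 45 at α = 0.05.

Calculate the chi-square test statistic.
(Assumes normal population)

Answer: χ² = 46.8000, fail to reject H₀

Derivation:
df = n - 1 = 36
χ² = (n-1)s²/σ₀² = 36×58.50/45 = 46.8000
Critical values: χ²_{0.975,36} = 21.336, χ²_{0.025,36} = 54.437
Rejection region: χ² < 21.336 or χ² > 54.437
Decision: fail to reject H₀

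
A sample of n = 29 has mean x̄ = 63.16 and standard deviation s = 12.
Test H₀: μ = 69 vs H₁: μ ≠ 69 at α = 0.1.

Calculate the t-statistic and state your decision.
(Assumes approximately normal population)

df = n - 1 = 28
SE = s/√n = 12/√29 = 2.2283
t = (x̄ - μ₀)/SE = (63.16 - 69)/2.2283 = -2.6208
Critical value: t_{0.05,28} = ±1.701
p-value ≈ 0.0140
Decision: reject H₀

Answer: t = -2.6208, reject H₀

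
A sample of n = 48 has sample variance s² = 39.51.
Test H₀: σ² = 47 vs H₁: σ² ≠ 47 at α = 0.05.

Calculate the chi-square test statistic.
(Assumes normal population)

df = n - 1 = 47
χ² = (n-1)s²/σ₀² = 47×39.51/47 = 39.5100
Critical values: χ²_{0.975,47} = 29.956, χ²_{0.025,47} = 67.821
Rejection region: χ² < 29.956 or χ² > 67.821
Decision: fail to reject H₀

Answer: χ² = 39.5100, fail to reject H₀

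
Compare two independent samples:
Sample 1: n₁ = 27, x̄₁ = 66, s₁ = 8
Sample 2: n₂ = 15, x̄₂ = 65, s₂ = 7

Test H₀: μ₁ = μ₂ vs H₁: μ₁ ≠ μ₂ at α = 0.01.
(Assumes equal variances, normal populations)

Answer: t = 0.4051, fail to reject H₀

Derivation:
Pooled variance: s²_p = [26×8² + 14×7²]/(40) = 58.7500
s_p = 7.6649
SE = s_p×√(1/n₁ + 1/n₂) = 7.6649×√(1/27 + 1/15) = 2.4683
t = (x̄₁ - x̄₂)/SE = (66 - 65)/2.4683 = 0.4051
df = 40, t-critical = ±2.704
Decision: fail to reject H₀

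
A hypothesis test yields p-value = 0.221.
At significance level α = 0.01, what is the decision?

Compare p-value to α:
0.221 ≥ 0.01
Decision: fail to reject H₀

Answer: fail to reject H₀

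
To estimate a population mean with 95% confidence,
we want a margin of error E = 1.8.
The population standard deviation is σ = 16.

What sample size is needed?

z_0.025 = 1.960
n = (z×σ/E)² = (1.960×16/1.8)²
n = 303.5338
Round up: n = 304

Answer: n = 304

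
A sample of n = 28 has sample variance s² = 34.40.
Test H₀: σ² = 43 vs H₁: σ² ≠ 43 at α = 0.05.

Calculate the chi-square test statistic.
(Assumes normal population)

df = n - 1 = 27
χ² = (n-1)s²/σ₀² = 27×34.40/43 = 21.6000
Critical values: χ²_{0.975,27} = 14.573, χ²_{0.025,27} = 43.195
Rejection region: χ² < 14.573 or χ² > 43.195
Decision: fail to reject H₀

Answer: χ² = 21.6000, fail to reject H₀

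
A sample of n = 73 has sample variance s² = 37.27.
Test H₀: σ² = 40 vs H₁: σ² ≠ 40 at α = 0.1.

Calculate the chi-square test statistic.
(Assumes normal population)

Answer: χ² = 67.0860, fail to reject H₀

Derivation:
df = n - 1 = 72
χ² = (n-1)s²/σ₀² = 72×37.27/40 = 67.0860
Critical values: χ²_{0.95,72} = 53.462, χ²_{0.05,72} = 92.808
Rejection region: χ² < 53.462 or χ² > 92.808
Decision: fail to reject H₀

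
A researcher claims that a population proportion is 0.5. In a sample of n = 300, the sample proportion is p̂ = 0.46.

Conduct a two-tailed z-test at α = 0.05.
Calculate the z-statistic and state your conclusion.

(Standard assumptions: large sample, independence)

Answer: z = -1.3856, fail to reject H₀

Derivation:
H₀: p = 0.5, H₁: p ≠ 0.5
Standard error: SE = √(p₀(1-p₀)/n) = √(0.5×0.5/300) = 0.028868
z-statistic: z = (p̂ - p₀)/SE = (0.46 - 0.5)/0.028868 = -1.3856
Critical value: z_0.025 = ±1.960
p-value = 0.1659
Decision: fail to reject H₀ at α = 0.05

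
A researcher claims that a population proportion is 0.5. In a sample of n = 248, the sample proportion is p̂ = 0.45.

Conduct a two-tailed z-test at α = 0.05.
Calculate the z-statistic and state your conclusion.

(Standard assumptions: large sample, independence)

Answer: z = -1.5748, fail to reject H₀

Derivation:
H₀: p = 0.5, H₁: p ≠ 0.5
Standard error: SE = √(p₀(1-p₀)/n) = √(0.5×0.5/248) = 0.031750
z-statistic: z = (p̂ - p₀)/SE = (0.45 - 0.5)/0.031750 = -1.5748
Critical value: z_0.025 = ±1.960
p-value = 0.1153
Decision: fail to reject H₀ at α = 0.05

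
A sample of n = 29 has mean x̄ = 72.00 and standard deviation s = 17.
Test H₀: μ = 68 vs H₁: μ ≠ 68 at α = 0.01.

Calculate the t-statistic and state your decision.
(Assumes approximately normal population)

df = n - 1 = 28
SE = s/√n = 17/√29 = 3.1568
t = (x̄ - μ₀)/SE = (72.00 - 68)/3.1568 = 1.2671
Critical value: t_{0.005,28} = ±2.763
p-value ≈ 0.2156
Decision: fail to reject H₀

Answer: t = 1.2671, fail to reject H₀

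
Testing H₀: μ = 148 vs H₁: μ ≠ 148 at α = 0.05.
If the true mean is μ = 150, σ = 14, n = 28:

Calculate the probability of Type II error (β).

SE = σ/√n = 14/√28 = 2.6458
Critical values: μ₀ ± z_0.025×SE = 148 ± 1.960×2.6458
Acceptance region: (142.8142, 153.1858)
Under H₁ (μ = 150): z_high = (153.1858 - 150)/2.6458 = 1.2041, z_low = (142.8142 - 150)/2.6458 = -2.7159
β = P(not reject | H₁) = Φ(1.2041) - Φ(-2.7159) ≈ 0.8824

Answer: β ≈ 0.8824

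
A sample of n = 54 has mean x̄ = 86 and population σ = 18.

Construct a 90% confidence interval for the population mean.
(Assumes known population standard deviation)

Confidence level: 90%, α = 0.1
z_0.05 = 1.645
SE = σ/√n = 18/√54 = 2.4495
Margin of error = 1.645 × 2.4495 = 4.0294
CI: x̄ ± margin = 86 ± 4.0294
CI: (81.9706, 90.0294)

Answer: (81.9706, 90.0294)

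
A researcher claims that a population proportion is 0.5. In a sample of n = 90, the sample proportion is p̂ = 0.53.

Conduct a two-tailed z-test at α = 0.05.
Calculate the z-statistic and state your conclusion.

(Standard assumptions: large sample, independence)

H₀: p = 0.5, H₁: p ≠ 0.5
Standard error: SE = √(p₀(1-p₀)/n) = √(0.5×0.5/90) = 0.052705
z-statistic: z = (p̂ - p₀)/SE = (0.53 - 0.5)/0.052705 = 0.5692
Critical value: z_0.025 = ±1.960
p-value = 0.5692
Decision: fail to reject H₀ at α = 0.05

Answer: z = 0.5692, fail to reject H₀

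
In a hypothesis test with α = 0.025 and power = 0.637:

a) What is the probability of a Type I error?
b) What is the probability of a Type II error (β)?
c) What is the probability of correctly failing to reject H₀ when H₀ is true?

a) Type I error probability = α = 0.025
b) Power = P(reject H₀ | H₁ true) = 1 - β = 0.637, so Type II error probability = β = 1 - Power = 0.363
c) P(fail to reject H₀ | H₀ true) = 1 - α = 0.975

Answer: a) 0.025, b) 0.363, c) 0.975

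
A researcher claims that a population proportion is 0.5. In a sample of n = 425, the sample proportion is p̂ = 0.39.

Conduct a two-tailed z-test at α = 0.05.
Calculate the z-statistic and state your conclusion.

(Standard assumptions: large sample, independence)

Answer: z = -4.5353, reject H₀

Derivation:
H₀: p = 0.5, H₁: p ≠ 0.5
Standard error: SE = √(p₀(1-p₀)/n) = √(0.5×0.5/425) = 0.024254
z-statistic: z = (p̂ - p₀)/SE = (0.39 - 0.5)/0.024254 = -4.5353
Critical value: z_0.025 = ±1.960
p-value < 0.0001
Decision: reject H₀ at α = 0.05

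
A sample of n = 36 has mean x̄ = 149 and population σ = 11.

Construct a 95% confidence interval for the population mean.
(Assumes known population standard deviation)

Answer: (145.4067, 152.5933)

Derivation:
Confidence level: 95%, α = 0.05
z_0.025 = 1.960
SE = σ/√n = 11/√36 = 1.8333
Margin of error = 1.960 × 1.8333 = 3.5933
CI: x̄ ± margin = 149 ± 3.5933
CI: (145.4067, 152.5933)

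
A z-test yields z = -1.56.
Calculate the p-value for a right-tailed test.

Answer: p-value ≈ 0.9406

Derivation:
For z = -1.56:
p = P(Z > -1.56) = 1 - Φ(-1.56) = 0.9406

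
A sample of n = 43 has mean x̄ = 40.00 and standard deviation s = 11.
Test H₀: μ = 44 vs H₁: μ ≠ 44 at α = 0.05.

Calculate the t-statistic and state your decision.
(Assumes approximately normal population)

df = n - 1 = 42
SE = s/√n = 11/√43 = 1.6775
t = (x̄ - μ₀)/SE = (40.00 - 44)/1.6775 = -2.3845
Critical value: t_{0.025,42} = ±2.018
p-value ≈ 0.0217
Decision: reject H₀

Answer: t = -2.3845, reject H₀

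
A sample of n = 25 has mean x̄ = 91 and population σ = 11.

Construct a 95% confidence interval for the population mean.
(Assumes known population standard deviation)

Confidence level: 95%, α = 0.05
z_0.025 = 1.960
SE = σ/√n = 11/√25 = 2.2000
Margin of error = 1.960 × 2.2000 = 4.3120
CI: x̄ ± margin = 91 ± 4.3120
CI: (86.6880, 95.3120)

Answer: (86.6880, 95.3120)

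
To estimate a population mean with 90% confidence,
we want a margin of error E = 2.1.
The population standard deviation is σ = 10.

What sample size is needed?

Answer: n = 62

Derivation:
z_0.05 = 1.645
n = (z×σ/E)² = (1.645×10/2.1)²
n = 61.3611
Round up: n = 62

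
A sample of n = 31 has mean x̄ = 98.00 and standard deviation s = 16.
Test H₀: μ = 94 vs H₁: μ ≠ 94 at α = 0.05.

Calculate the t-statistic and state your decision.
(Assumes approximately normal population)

Answer: t = 1.3919, fail to reject H₀

Derivation:
df = n - 1 = 30
SE = s/√n = 16/√31 = 2.8737
t = (x̄ - μ₀)/SE = (98.00 - 94)/2.8737 = 1.3919
Critical value: t_{0.025,30} = ±2.042
p-value ≈ 0.1742
Decision: fail to reject H₀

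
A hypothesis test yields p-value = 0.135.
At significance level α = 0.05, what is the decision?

Answer: fail to reject H₀

Derivation:
Compare p-value to α:
0.135 ≥ 0.05
Decision: fail to reject H₀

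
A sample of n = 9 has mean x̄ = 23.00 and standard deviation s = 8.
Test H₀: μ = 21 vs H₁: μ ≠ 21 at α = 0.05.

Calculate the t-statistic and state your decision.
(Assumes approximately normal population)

df = n - 1 = 8
SE = s/√n = 8/√9 = 2.6667
t = (x̄ - μ₀)/SE = (23.00 - 21)/2.6667 = 0.7500
Critical value: t_{0.025,8} = ±2.306
p-value ≈ 0.4747
Decision: fail to reject H₀

Answer: t = 0.7500, fail to reject H₀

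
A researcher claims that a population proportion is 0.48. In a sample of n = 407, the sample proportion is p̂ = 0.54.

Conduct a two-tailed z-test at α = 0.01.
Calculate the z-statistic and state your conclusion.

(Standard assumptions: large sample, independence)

Answer: z = 2.4229, fail to reject H₀

Derivation:
H₀: p = 0.48, H₁: p ≠ 0.48
Standard error: SE = √(p₀(1-p₀)/n) = √(0.48×0.52/407) = 0.024764
z-statistic: z = (p̂ - p₀)/SE = (0.54 - 0.48)/0.024764 = 2.4229
Critical value: z_0.005 = ±2.576
p-value = 0.0154
Decision: fail to reject H₀ at α = 0.01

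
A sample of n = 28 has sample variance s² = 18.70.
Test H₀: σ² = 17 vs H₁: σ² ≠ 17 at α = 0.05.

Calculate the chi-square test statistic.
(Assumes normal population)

df = n - 1 = 27
χ² = (n-1)s²/σ₀² = 27×18.70/17 = 29.7000
Critical values: χ²_{0.975,27} = 14.573, χ²_{0.025,27} = 43.195
Rejection region: χ² < 14.573 or χ² > 43.195
Decision: fail to reject H₀

Answer: χ² = 29.7000, fail to reject H₀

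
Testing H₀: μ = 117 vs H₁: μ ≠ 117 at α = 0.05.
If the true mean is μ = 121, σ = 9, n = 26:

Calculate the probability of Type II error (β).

SE = σ/√n = 9/√26 = 1.7650
Critical values: μ₀ ± z_0.025×SE = 117 ± 1.960×1.7650
Acceptance region: (113.5406, 120.4594)
Under H₁ (μ = 121): z_high = (120.4594 - 121)/1.7650 = -0.3063, z_low = (113.5406 - 121)/1.7650 = -4.2263
β = P(not reject | H₁) = Φ(-0.3063) - Φ(-4.2263) ≈ 0.3797

Answer: β ≈ 0.3797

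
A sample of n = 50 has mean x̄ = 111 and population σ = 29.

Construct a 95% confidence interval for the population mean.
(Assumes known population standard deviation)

Confidence level: 95%, α = 0.05
z_0.025 = 1.960
SE = σ/√n = 29/√50 = 4.1012
Margin of error = 1.960 × 4.1012 = 8.0384
CI: x̄ ± margin = 111 ± 8.0384
CI: (102.9616, 119.0384)

Answer: (102.9616, 119.0384)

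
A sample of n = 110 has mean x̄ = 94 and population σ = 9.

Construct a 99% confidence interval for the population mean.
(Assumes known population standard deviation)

Answer: (91.7895, 96.2105)

Derivation:
Confidence level: 99%, α = 0.01
z_0.005 = 2.576
SE = σ/√n = 9/√110 = 0.8581
Margin of error = 2.576 × 0.8581 = 2.2105
CI: x̄ ± margin = 94 ± 2.2105
CI: (91.7895, 96.2105)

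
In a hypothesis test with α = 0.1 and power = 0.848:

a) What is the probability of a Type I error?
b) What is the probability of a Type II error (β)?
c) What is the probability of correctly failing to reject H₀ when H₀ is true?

a) Type I error probability = α = 0.1
b) Power = P(reject H₀ | H₁ true) = 1 - β = 0.848, so Type II error probability = β = 1 - Power = 0.152
c) P(fail to reject H₀ | H₀ true) = 1 - α = 0.9

Answer: a) 0.1, b) 0.152, c) 0.9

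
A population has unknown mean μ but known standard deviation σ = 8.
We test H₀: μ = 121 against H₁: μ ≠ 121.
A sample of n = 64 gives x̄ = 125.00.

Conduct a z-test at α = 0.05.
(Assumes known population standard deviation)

Standard error: SE = σ/√n = 8/√64 = 1.0000
z-statistic: z = (x̄ - μ₀)/SE = (125.00 - 121)/1.0000 = 4.0000
Critical value: ±1.960
p-value = 0.0001
Decision: reject H₀

Answer: z = 4.0000, reject H₀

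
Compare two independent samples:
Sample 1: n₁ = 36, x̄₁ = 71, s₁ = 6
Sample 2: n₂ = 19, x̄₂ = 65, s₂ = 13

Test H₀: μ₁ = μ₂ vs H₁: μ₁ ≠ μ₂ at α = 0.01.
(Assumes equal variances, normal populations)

Pooled variance: s²_p = [35×6² + 18×13²]/(53) = 81.1698
s_p = 9.0094
SE = s_p×√(1/n₁ + 1/n₂) = 9.0094×√(1/36 + 1/19) = 2.5548
t = (x̄₁ - x̄₂)/SE = (71 - 65)/2.5548 = 2.3485
df = 53, t-critical = ±2.672
Decision: fail to reject H₀

Answer: t = 2.3485, fail to reject H₀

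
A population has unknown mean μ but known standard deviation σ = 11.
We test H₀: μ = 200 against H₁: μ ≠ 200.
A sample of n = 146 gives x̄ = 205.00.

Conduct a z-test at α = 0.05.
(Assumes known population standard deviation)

Answer: z = 5.4921, reject H₀

Derivation:
Standard error: SE = σ/√n = 11/√146 = 0.9104
z-statistic: z = (x̄ - μ₀)/SE = (205.00 - 200)/0.9104 = 5.4921
Critical value: ±1.960
p-value < 0.0001
Decision: reject H₀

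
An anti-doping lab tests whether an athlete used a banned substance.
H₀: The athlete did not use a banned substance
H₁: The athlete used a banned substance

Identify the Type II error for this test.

Answer: Failing to detect doping in an athlete who used a banned substance

Derivation:
Type I error (α): Rejecting H₀ when H₀ is true
Type II error (β): Failing to reject H₀ when H₁ is true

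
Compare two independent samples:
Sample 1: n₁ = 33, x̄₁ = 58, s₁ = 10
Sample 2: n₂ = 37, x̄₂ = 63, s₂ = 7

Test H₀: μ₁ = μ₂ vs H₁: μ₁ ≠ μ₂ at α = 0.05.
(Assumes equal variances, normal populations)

Pooled variance: s²_p = [32×10² + 36×7²]/(68) = 73.0000
s_p = 8.5440
SE = s_p×√(1/n₁ + 1/n₂) = 8.5440×√(1/33 + 1/37) = 2.0457
t = (x̄₁ - x̄₂)/SE = (58 - 63)/2.0457 = -2.4442
df = 68, t-critical = ±1.995
Decision: reject H₀

Answer: t = -2.4442, reject H₀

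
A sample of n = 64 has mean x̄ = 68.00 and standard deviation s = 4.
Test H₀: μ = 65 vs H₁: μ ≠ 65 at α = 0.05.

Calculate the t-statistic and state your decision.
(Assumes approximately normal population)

df = n - 1 = 63
SE = s/√n = 4/√64 = 0.5000
t = (x̄ - μ₀)/SE = (68.00 - 65)/0.5000 = 6.0000
Critical value: t_{0.025,63} = ±1.998
p-value < 0.0001
Decision: reject H₀

Answer: t = 6.0000, reject H₀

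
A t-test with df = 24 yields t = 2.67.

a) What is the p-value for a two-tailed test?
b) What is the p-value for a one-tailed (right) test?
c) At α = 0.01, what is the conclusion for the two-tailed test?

Answer: a) 0.0134, b) 0.0067, c) fail to reject H₀

Derivation:
Using t-distribution with df = 24:
a) Two-tailed: p = 2×P(T > 2.67) = 0.0134
b) One-tailed: p = P(T > 2.67) = 0.0067
c) 0.0134 ≥ 0.01, fail to reject H₀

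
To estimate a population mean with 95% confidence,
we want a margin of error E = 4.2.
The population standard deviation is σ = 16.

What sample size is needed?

z_0.025 = 1.960
n = (z×σ/E)² = (1.960×16/4.2)²
n = 55.7511
Round up: n = 56

Answer: n = 56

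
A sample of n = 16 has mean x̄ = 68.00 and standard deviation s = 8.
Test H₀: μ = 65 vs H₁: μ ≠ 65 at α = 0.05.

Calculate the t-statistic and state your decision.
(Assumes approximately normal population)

df = n - 1 = 15
SE = s/√n = 8/√16 = 2.0000
t = (x̄ - μ₀)/SE = (68.00 - 65)/2.0000 = 1.5000
Critical value: t_{0.025,15} = ±2.131
p-value ≈ 0.1544
Decision: fail to reject H₀

Answer: t = 1.5000, fail to reject H₀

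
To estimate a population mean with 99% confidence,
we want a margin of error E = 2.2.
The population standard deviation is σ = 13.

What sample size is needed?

z_0.005 = 2.576
n = (z×σ/E)² = (2.576×13/2.2)²
n = 231.7037
Round up: n = 232

Answer: n = 232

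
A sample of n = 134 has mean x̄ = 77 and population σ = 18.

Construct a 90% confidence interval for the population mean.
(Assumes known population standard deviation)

Confidence level: 90%, α = 0.1
z_0.05 = 1.645
SE = σ/√n = 18/√134 = 1.5550
Margin of error = 1.645 × 1.5550 = 2.5580
CI: x̄ ± margin = 77 ± 2.5580
CI: (74.4420, 79.5580)

Answer: (74.4420, 79.5580)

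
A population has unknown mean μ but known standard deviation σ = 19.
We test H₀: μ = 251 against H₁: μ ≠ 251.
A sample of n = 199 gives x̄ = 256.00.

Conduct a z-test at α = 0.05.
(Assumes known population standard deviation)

Answer: z = 3.7122, reject H₀

Derivation:
Standard error: SE = σ/√n = 19/√199 = 1.3469
z-statistic: z = (x̄ - μ₀)/SE = (256.00 - 251)/1.3469 = 3.7122
Critical value: ±1.960
p-value = 0.0002
Decision: reject H₀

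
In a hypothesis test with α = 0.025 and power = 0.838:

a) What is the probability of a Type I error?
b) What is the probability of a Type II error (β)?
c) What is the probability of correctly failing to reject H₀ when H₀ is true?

a) Type I error probability = α = 0.025
b) Power = P(reject H₀ | H₁ true) = 1 - β = 0.838, so Type II error probability = β = 1 - Power = 0.162
c) P(fail to reject H₀ | H₀ true) = 1 - α = 0.975

Answer: a) 0.025, b) 0.162, c) 0.975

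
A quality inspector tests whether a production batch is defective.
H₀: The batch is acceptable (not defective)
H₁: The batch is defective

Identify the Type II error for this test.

Type I error: rejecting H₀ when it is actually true (false positive).
Type II error: failing to reject H₀ when H₁ is actually true (false negative).

Answer: Shipping a defective batch to customers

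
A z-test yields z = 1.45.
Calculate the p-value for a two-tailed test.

Answer: p-value ≈ 0.1471

Derivation:
For z = 1.45:
p = 2×P(Z > |1.45|) = 2×(1 - Φ(1.45)) = 0.1471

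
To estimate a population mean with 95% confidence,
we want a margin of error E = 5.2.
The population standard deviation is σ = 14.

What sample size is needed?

z_0.025 = 1.960
n = (z×σ/E)² = (1.960×14/5.2)²
n = 27.8459
Round up: n = 28

Answer: n = 28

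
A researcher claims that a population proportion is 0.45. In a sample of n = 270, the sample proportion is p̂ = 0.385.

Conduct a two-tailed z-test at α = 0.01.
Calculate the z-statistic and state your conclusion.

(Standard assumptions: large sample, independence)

H₀: p = 0.45, H₁: p ≠ 0.45
Standard error: SE = √(p₀(1-p₀)/n) = √(0.45×0.55/270) = 0.030277
z-statistic: z = (p̂ - p₀)/SE = (0.385 - 0.45)/0.030277 = -2.1468
Critical value: z_0.005 = ±2.576
p-value = 0.0318
Decision: fail to reject H₀ at α = 0.01

Answer: z = -2.1468, fail to reject H₀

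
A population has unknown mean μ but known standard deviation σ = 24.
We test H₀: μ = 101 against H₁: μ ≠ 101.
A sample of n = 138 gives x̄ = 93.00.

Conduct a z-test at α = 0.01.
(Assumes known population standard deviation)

Standard error: SE = σ/√n = 24/√138 = 2.0430
z-statistic: z = (x̄ - μ₀)/SE = (93.00 - 101)/2.0430 = -3.9158
Critical value: ±2.576
p-value = 0.0001
Decision: reject H₀

Answer: z = -3.9158, reject H₀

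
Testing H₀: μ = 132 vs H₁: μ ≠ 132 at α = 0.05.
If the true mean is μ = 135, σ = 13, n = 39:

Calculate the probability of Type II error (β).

Answer: β ≈ 0.6977

Derivation:
SE = σ/√n = 13/√39 = 2.0817
Critical values: μ₀ ± z_0.025×SE = 132 ± 1.960×2.0817
Acceptance region: (127.9199, 136.0801)
Under H₁ (μ = 135): z_high = (136.0801 - 135)/2.0817 = 0.5189, z_low = (127.9199 - 135)/2.0817 = -3.4011
β = P(not reject | H₁) = Φ(0.5189) - Φ(-3.4011) ≈ 0.6977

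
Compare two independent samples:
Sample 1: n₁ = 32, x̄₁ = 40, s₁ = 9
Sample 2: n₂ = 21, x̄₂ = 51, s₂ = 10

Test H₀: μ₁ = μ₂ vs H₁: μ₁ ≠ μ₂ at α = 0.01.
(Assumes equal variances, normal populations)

Pooled variance: s²_p = [31×9² + 20×10²]/(51) = 88.4510
s_p = 9.4048
SE = s_p×√(1/n₁ + 1/n₂) = 9.4048×√(1/32 + 1/21) = 2.6412
t = (x̄₁ - x̄₂)/SE = (40 - 51)/2.6412 = -4.1648
df = 51, t-critical = ±2.676
Decision: reject H₀

Answer: t = -4.1648, reject H₀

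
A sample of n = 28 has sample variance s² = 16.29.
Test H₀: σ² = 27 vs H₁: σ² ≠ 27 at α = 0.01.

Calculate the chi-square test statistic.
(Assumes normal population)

Answer: χ² = 16.2900, fail to reject H₀

Derivation:
df = n - 1 = 27
χ² = (n-1)s²/σ₀² = 27×16.29/27 = 16.2900
Critical values: χ²_{0.995,27} = 11.808, χ²_{0.005,27} = 49.645
Rejection region: χ² < 11.808 or χ² > 49.645
Decision: fail to reject H₀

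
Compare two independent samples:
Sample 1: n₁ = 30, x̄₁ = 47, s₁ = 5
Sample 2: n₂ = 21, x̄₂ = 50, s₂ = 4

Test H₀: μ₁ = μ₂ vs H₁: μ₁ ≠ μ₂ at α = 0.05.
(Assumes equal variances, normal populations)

Pooled variance: s²_p = [29×5² + 20×4²]/(49) = 21.3265
s_p = 4.6181
SE = s_p×√(1/n₁ + 1/n₂) = 4.6181×√(1/30 + 1/21) = 1.3139
t = (x̄₁ - x̄₂)/SE = (47 - 50)/1.3139 = -2.2833
df = 49, t-critical = ±2.010
Decision: reject H₀

Answer: t = -2.2833, reject H₀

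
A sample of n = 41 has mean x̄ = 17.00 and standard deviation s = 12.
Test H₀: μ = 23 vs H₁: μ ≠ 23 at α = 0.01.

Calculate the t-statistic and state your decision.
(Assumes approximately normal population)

df = n - 1 = 40
SE = s/√n = 12/√41 = 1.8741
t = (x̄ - μ₀)/SE = (17.00 - 23)/1.8741 = -3.2015
Critical value: t_{0.005,40} = ±2.704
p-value ≈ 0.0027
Decision: reject H₀

Answer: t = -3.2015, reject H₀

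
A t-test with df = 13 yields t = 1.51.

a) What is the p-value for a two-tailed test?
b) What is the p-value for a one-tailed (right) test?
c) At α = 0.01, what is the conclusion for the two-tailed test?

Using t-distribution with df = 13:
a) Two-tailed: p = 2×P(T > 1.51) = 0.1550
b) One-tailed: p = P(T > 1.51) = 0.0775
c) 0.1550 ≥ 0.01, fail to reject H₀

Answer: a) 0.1550, b) 0.0775, c) fail to reject H₀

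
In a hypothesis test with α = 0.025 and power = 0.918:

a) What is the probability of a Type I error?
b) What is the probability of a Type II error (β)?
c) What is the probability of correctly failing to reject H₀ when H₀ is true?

Answer: a) 0.025, b) 0.082, c) 0.975

Derivation:
a) Type I error probability = α = 0.025
b) Power = P(reject H₀ | H₁ true) = 1 - β = 0.918, so Type II error probability = β = 1 - Power = 0.082
c) P(fail to reject H₀ | H₀ true) = 1 - α = 0.975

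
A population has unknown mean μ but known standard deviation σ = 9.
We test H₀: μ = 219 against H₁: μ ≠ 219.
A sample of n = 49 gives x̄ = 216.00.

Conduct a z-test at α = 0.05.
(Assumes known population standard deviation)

Standard error: SE = σ/√n = 9/√49 = 1.2857
z-statistic: z = (x̄ - μ₀)/SE = (216.00 - 219)/1.2857 = -2.3334
Critical value: ±1.960
p-value = 0.0196
Decision: reject H₀

Answer: z = -2.3334, reject H₀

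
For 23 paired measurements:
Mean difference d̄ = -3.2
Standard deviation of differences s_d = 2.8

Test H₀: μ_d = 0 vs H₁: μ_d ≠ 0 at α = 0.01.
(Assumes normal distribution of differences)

Answer: t = -5.4813, reject H₀

Derivation:
df = n - 1 = 22
SE = s_d/√n = 2.8/√23 = 0.5838
t = d̄/SE = -3.2/0.5838 = -5.4813
Critical value: t_{0.005,22} = ±2.819
p-value < 0.0001
Decision: reject H₀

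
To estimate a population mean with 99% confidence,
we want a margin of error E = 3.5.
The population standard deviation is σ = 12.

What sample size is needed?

z_0.005 = 2.576
n = (z×σ/E)² = (2.576×12/3.5)²
n = 78.0042
Round up: n = 79

Answer: n = 79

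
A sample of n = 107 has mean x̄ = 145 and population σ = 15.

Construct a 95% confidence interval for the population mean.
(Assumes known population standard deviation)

Answer: (142.1578, 147.8422)

Derivation:
Confidence level: 95%, α = 0.05
z_0.025 = 1.960
SE = σ/√n = 15/√107 = 1.4501
Margin of error = 1.960 × 1.4501 = 2.8422
CI: x̄ ± margin = 145 ± 2.8422
CI: (142.1578, 147.8422)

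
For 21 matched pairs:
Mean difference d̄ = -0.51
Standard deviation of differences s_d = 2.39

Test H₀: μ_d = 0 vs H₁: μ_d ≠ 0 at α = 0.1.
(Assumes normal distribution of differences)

Answer: t = -0.9779, fail to reject H₀

Derivation:
df = n - 1 = 20
SE = s_d/√n = 2.39/√21 = 0.5215
t = d̄/SE = -0.51/0.5215 = -0.9779
Critical value: t_{0.05,20} = ±1.725
p-value ≈ 0.3398
Decision: fail to reject H₀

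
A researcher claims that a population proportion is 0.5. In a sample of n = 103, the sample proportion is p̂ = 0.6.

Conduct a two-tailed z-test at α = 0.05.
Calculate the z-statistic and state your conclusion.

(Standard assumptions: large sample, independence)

Answer: z = 2.0298, reject H₀

Derivation:
H₀: p = 0.5, H₁: p ≠ 0.5
Standard error: SE = √(p₀(1-p₀)/n) = √(0.5×0.5/103) = 0.049266
z-statistic: z = (p̂ - p₀)/SE = (0.6 - 0.5)/0.049266 = 2.0298
Critical value: z_0.025 = ±1.960
p-value = 0.0424
Decision: reject H₀ at α = 0.05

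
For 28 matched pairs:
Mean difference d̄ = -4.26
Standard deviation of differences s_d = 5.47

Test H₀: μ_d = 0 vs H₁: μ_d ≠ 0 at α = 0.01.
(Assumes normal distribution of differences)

df = n - 1 = 27
SE = s_d/√n = 5.47/√28 = 1.0337
t = d̄/SE = -4.26/1.0337 = -4.1211
Critical value: t_{0.005,27} = ±2.771
p-value ≈ 0.0003
Decision: reject H₀

Answer: t = -4.1211, reject H₀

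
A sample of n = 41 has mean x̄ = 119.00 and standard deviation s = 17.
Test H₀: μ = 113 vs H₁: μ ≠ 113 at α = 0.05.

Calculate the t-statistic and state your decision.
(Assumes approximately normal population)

df = n - 1 = 40
SE = s/√n = 17/√41 = 2.6550
t = (x̄ - μ₀)/SE = (119.00 - 113)/2.6550 = 2.2599
Critical value: t_{0.025,40} = ±2.021
p-value ≈ 0.0293
Decision: reject H₀

Answer: t = 2.2599, reject H₀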